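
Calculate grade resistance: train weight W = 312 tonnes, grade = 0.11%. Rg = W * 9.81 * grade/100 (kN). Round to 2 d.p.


Rg = W * 9.81 * grade / 100
Rg = 312 * 9.81 * 0.11 / 100
Rg = 3060.72 * 0.0011
Rg = 3.37 kN

3.37


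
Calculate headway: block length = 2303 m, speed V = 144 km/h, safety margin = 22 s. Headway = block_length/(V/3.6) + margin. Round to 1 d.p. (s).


V = 144 / 3.6 = 40.0 m/s
Block traversal time = 2303 / 40.0 = 57.575 s
Headway = 57.575 + 22
Headway = 79.6 s

79.6


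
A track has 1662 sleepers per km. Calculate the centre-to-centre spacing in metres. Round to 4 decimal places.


Spacing = 1000 m / number of sleepers
Spacing = 1000 / 1662
Spacing = 0.6017 m

0.6017


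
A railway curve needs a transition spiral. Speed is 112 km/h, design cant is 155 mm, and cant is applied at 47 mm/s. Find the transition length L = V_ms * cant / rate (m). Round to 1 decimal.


Convert speed: V = 112 / 3.6 = 31.1111 m/s
L = 31.1111 * 155 / 47
L = 4822.2222 / 47
L = 102.6 m

102.6


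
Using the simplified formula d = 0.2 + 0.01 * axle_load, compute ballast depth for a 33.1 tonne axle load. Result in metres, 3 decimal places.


d = 0.2 + 0.01 * 33.1
d = 0.2 + 0.331
d = 0.531 m

0.531


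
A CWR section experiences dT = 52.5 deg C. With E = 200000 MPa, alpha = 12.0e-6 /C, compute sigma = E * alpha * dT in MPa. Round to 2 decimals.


sigma = E * alpha * dT
sigma = 200000 * 12.0e-6 * 52.5
sigma = 2.4 * 52.5
sigma = 126.00 MPa

126.00


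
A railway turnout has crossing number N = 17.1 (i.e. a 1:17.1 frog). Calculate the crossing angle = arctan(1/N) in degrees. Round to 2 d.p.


1/N = 1/17.1 = 0.05848
angle = arctan(0.05848) = 0.058413 rad
angle = 0.058413 * 180/pi = 3.35 degrees

3.35


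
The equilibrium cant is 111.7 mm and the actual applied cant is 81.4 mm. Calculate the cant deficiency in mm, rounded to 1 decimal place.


Cant deficiency = equilibrium cant - actual cant
CD = 111.7 - 81.4
CD = 30.3 mm

30.3


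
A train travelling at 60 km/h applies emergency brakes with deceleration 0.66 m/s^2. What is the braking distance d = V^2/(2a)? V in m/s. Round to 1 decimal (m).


Convert speed: V = 60 / 3.6 = 16.6667 m/s
V^2 = 277.7778
d = 277.7778 / (2 * 0.66)
d = 277.7778 / 1.32
d = 210.4 m

210.4


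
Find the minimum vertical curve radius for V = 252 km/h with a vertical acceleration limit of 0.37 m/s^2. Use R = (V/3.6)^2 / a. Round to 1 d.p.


Convert speed: V = 252 / 3.6 = 70.0 m/s
V^2 = 4900.0 m^2/s^2
R_v = 4900.0 / 0.37
R_v = 13243.2 m

13243.2


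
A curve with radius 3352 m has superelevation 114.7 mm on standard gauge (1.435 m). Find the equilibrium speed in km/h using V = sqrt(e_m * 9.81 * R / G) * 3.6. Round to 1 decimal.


Convert cant: e = 114.7 mm = 0.1147 m
V_ms = sqrt(0.1147 * 9.81 * 3352 / 1.435)
V_ms = sqrt(2628.358093) = 51.2675 m/s
V = 51.2675 * 3.6 = 184.6 km/h

184.6


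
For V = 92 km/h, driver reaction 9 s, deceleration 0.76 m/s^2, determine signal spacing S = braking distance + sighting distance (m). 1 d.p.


V = 92 / 3.6 = 25.5556 m/s
Braking distance = 25.5556^2 / (2*0.76) = 429.6621 m
Sighting distance = 25.5556 * 9 = 230.0 m
S = 429.6621 + 230.0 = 659.7 m

659.7


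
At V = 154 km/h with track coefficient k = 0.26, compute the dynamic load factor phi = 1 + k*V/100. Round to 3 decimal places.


phi = 1 + k * V / 100
phi = 1 + 0.26 * 154 / 100
phi = 1 + 0.4004
phi = 1.400

1.400


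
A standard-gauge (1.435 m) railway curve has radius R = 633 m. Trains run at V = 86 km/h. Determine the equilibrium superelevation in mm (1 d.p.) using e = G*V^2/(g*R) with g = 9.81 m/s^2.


Convert speed: V = 86 / 3.6 = 23.8889 m/s
Apply formula: e = 1.435 * 23.8889^2 / (9.81 * 633)
e = 1.435 * 570.679 / 6209.73
e = 0.131878 m = 131.9 mm

131.9


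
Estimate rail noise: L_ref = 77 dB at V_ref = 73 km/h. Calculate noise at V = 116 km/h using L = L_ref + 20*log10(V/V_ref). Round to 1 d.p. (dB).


V/V_ref = 116 / 73 = 1.589041
log10(1.589041) = 0.201135
20 * 0.201135 = 4.0227
L = 77 + 4.0227 = 81.0 dB

81.0


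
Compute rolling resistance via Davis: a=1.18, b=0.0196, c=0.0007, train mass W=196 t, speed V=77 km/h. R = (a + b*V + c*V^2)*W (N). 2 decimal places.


b*V = 0.0196 * 77 = 1.5092
c*V^2 = 0.0007 * 5929 = 4.1503
R_per_t = 1.18 + 1.5092 + 4.1503 = 6.8395 N/t
R_total = 6.8395 * 196 = 1340.54 N

1340.54


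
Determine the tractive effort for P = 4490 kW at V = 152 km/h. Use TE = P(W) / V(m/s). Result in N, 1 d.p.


Convert: P = 4490 kW = 4490000 W
V = 152 / 3.6 = 42.2222 m/s
TE = 4490000 / 42.2222
TE = 106342.1 N

106342.1


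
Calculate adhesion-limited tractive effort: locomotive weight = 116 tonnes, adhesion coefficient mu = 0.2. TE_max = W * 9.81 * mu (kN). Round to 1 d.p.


TE_max = W * g * mu
TE_max = 116 * 9.81 * 0.2
TE_max = 1137.96 * 0.2
TE_max = 227.6 kN

227.6


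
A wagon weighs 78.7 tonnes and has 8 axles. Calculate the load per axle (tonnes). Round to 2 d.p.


Load per axle = total weight / number of axles
Load = 78.7 / 8
Load = 9.84 tonnes

9.84


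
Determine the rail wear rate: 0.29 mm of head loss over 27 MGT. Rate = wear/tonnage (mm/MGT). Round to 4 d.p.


Wear rate = total wear / cumulative tonnage
Rate = 0.29 / 27
Rate = 0.0107 mm/MGT

0.0107


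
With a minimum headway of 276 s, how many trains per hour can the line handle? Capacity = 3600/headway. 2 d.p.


Capacity = 3600 / headway
Capacity = 3600 / 276
Capacity = 13.04 trains/hour

13.04


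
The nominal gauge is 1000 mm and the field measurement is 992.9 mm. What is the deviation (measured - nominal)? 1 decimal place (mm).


Deviation = measured - nominal
Deviation = 992.9 - 1000
Deviation = -7.1 mm

-7.1


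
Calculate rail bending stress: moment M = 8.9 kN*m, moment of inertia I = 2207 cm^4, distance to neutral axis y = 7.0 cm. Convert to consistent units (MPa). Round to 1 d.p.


Convert units:
M = 8.9 kN*m = 8900000 N*mm
y = 7.0 cm = 70 mm
I = 2207 cm^4 = 22070000 mm^4
sigma = 8900000 * 70 / 22070000
sigma = 28.2 MPa

28.2


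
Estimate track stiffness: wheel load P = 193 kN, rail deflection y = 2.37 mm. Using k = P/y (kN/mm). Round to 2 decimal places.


Track stiffness k = P / y
k = 193 / 2.37
k = 81.43 kN/mm

81.43


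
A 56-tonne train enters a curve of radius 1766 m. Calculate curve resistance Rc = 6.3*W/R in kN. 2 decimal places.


Rc = 6.3 * W / R
Rc = 6.3 * 56 / 1766
Rc = 352.8 / 1766
Rc = 0.20 kN

0.20


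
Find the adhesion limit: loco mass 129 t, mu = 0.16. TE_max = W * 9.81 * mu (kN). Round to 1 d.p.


TE_max = W * g * mu
TE_max = 129 * 9.81 * 0.16
TE_max = 1265.49 * 0.16
TE_max = 202.5 kN

202.5


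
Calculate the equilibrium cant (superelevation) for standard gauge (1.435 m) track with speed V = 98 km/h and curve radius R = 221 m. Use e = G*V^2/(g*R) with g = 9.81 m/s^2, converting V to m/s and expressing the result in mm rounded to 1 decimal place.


Convert speed: V = 98 / 3.6 = 27.2222 m/s
Apply formula: e = 1.435 * 27.2222^2 / (9.81 * 221)
e = 1.435 * 741.0494 / 2168.01
e = 0.490499 m = 490.5 mm

490.5


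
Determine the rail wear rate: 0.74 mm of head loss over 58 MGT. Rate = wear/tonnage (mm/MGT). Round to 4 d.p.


Wear rate = total wear / cumulative tonnage
Rate = 0.74 / 58
Rate = 0.0128 mm/MGT

0.0128


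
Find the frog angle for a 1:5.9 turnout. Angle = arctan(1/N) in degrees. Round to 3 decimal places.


1/N = 1/5.9 = 0.169492
angle = arctan(0.169492) = 0.167896 rad
angle = 0.167896 * 180/pi = 9.620 degrees

9.620


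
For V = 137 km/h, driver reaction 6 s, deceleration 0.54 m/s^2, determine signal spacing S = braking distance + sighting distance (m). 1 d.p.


V = 137 / 3.6 = 38.0556 m/s
Braking distance = 38.0556^2 / (2*0.54) = 1340.9494 m
Sighting distance = 38.0556 * 6 = 228.3333 m
S = 1340.9494 + 228.3333 = 1569.3 m

1569.3


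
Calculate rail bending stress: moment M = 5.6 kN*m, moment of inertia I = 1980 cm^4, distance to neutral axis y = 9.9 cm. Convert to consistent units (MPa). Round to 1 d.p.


Convert units:
M = 5.6 kN*m = 5600000 N*mm
y = 9.9 cm = 99 mm
I = 1980 cm^4 = 19800000 mm^4
sigma = 5600000 * 99 / 19800000
sigma = 28.0 MPa

28.0


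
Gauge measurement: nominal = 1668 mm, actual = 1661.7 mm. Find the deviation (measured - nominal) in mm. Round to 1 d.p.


Deviation = measured - nominal
Deviation = 1661.7 - 1668
Deviation = -6.3 mm

-6.3


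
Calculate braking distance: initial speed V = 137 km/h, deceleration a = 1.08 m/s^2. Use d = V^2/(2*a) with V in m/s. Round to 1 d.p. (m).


Convert speed: V = 137 / 3.6 = 38.0556 m/s
V^2 = 1448.2253
d = 1448.2253 / (2 * 1.08)
d = 1448.2253 / 2.16
d = 670.5 m

670.5


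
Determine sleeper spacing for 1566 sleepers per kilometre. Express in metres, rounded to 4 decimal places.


Spacing = 1000 m / number of sleepers
Spacing = 1000 / 1566
Spacing = 0.6386 m

0.6386


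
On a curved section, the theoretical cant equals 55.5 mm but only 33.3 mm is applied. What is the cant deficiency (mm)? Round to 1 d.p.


Cant deficiency = equilibrium cant - actual cant
CD = 55.5 - 33.3
CD = 22.2 mm

22.2


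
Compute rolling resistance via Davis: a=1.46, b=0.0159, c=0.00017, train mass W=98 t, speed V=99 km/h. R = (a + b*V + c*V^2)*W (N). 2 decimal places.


b*V = 0.0159 * 99 = 1.5741
c*V^2 = 0.00017 * 9801 = 1.66617
R_per_t = 1.46 + 1.5741 + 1.66617 = 4.70027 N/t
R_total = 4.70027 * 98 = 460.63 N

460.63


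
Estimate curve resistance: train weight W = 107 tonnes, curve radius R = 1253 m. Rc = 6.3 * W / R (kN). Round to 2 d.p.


Rc = 6.3 * W / R
Rc = 6.3 * 107 / 1253
Rc = 674.1 / 1253
Rc = 0.54 kN

0.54


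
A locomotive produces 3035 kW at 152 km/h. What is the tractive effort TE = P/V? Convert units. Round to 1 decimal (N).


Convert: P = 3035 kW = 3035000 W
V = 152 / 3.6 = 42.2222 m/s
TE = 3035000 / 42.2222
TE = 71881.6 N

71881.6


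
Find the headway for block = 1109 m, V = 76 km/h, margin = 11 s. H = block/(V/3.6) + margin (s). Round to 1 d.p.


V = 76 / 3.6 = 21.1111 m/s
Block traversal time = 1109 / 21.1111 = 52.5316 s
Headway = 52.5316 + 11
Headway = 63.5 s

63.5


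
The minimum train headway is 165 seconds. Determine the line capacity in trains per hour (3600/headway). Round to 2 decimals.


Capacity = 3600 / headway
Capacity = 3600 / 165
Capacity = 21.82 trains/hour

21.82


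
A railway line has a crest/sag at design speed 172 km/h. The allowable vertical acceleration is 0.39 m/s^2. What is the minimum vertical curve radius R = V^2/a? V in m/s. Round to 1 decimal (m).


Convert speed: V = 172 / 3.6 = 47.7778 m/s
V^2 = 2282.716 m^2/s^2
R_v = 2282.716 / 0.39
R_v = 5853.1 m

5853.1


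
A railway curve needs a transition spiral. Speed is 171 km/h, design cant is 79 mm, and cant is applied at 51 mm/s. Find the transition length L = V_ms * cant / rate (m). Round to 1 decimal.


Convert speed: V = 171 / 3.6 = 47.5 m/s
L = 47.5 * 79 / 51
L = 3752.5 / 51
L = 73.6 m

73.6


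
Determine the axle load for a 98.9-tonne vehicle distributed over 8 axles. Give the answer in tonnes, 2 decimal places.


Load per axle = total weight / number of axles
Load = 98.9 / 8
Load = 12.36 tonnes

12.36


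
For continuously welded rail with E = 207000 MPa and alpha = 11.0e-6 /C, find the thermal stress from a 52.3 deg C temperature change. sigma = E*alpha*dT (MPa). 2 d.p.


sigma = E * alpha * dT
sigma = 207000 * 11.0e-6 * 52.3
sigma = 2.277 * 52.3
sigma = 119.09 MPa

119.09


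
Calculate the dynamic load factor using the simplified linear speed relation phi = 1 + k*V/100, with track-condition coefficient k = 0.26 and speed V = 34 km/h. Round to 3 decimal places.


phi = 1 + k * V / 100
phi = 1 + 0.26 * 34 / 100
phi = 1 + 0.0884
phi = 1.088

1.088


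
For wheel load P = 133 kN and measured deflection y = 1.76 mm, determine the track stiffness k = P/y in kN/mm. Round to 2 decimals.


Track stiffness k = P / y
k = 133 / 1.76
k = 75.57 kN/mm

75.57


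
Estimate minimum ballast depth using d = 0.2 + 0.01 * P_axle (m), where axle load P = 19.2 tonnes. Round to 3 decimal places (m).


d = 0.2 + 0.01 * 19.2
d = 0.2 + 0.192
d = 0.392 m

0.392


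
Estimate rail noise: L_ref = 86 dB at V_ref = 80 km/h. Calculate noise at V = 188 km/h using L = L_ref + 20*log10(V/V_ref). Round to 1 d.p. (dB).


V/V_ref = 188 / 80 = 2.35
log10(2.35) = 0.371068
20 * 0.371068 = 7.4214
L = 86 + 7.4214 = 93.4 dB

93.4


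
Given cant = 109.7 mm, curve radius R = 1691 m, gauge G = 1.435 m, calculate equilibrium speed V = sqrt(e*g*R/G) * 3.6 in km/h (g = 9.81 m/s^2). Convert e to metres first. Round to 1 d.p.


Convert cant: e = 109.7 mm = 0.1097 m
V_ms = sqrt(0.1097 * 9.81 * 1691 / 1.435)
V_ms = sqrt(1268.140409) = 35.611 m/s
V = 35.611 * 3.6 = 128.2 km/h

128.2


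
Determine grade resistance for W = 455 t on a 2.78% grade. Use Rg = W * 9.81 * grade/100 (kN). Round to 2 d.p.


Rg = W * 9.81 * grade / 100
Rg = 455 * 9.81 * 2.78 / 100
Rg = 4463.55 * 0.0278
Rg = 124.09 kN

124.09


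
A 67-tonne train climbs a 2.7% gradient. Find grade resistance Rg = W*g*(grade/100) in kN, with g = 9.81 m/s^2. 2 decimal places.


Rg = W * 9.81 * grade / 100
Rg = 67 * 9.81 * 2.7 / 100
Rg = 657.27 * 0.027
Rg = 17.75 kN

17.75


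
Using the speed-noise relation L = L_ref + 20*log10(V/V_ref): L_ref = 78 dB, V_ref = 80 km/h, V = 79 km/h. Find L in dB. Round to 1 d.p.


V/V_ref = 79 / 80 = 0.9875
log10(0.9875) = -0.005463
20 * -0.005463 = -0.1093
L = 78 + -0.1093 = 77.9 dB

77.9


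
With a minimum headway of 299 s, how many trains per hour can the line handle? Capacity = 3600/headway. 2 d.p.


Capacity = 3600 / headway
Capacity = 3600 / 299
Capacity = 12.04 trains/hour

12.04


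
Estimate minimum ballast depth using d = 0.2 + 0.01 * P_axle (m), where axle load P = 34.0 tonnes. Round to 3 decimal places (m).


d = 0.2 + 0.01 * 34.0
d = 0.2 + 0.34
d = 0.540 m

0.540


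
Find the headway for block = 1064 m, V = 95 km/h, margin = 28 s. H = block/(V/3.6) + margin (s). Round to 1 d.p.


V = 95 / 3.6 = 26.3889 m/s
Block traversal time = 1064 / 26.3889 = 40.32 s
Headway = 40.32 + 28
Headway = 68.3 s

68.3


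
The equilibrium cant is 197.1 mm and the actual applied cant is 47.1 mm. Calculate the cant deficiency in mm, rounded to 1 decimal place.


Cant deficiency = equilibrium cant - actual cant
CD = 197.1 - 47.1
CD = 150.0 mm

150.0


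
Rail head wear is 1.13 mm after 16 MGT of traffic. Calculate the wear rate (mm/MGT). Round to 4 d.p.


Wear rate = total wear / cumulative tonnage
Rate = 1.13 / 16
Rate = 0.0706 mm/MGT

0.0706


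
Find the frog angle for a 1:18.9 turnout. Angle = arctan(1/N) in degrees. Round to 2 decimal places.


1/N = 1/18.9 = 0.05291
angle = arctan(0.05291) = 0.052861 rad
angle = 0.052861 * 180/pi = 3.03 degrees

3.03


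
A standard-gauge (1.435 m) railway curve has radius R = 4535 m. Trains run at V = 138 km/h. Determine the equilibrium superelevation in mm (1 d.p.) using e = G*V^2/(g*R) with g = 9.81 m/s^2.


Convert speed: V = 138 / 3.6 = 38.3333 m/s
Apply formula: e = 1.435 * 38.3333^2 / (9.81 * 4535)
e = 1.435 * 1469.4444 / 44488.35
e = 0.047398 m = 47.4 mm

47.4


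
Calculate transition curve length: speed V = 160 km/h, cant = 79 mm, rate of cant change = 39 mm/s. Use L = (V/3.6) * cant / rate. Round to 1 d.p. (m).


Convert speed: V = 160 / 3.6 = 44.4444 m/s
L = 44.4444 * 79 / 39
L = 3511.1111 / 39
L = 90.0 m

90.0


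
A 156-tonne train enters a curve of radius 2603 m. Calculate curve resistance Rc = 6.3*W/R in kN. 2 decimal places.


Rc = 6.3 * W / R
Rc = 6.3 * 156 / 2603
Rc = 982.8 / 2603
Rc = 0.38 kN

0.38


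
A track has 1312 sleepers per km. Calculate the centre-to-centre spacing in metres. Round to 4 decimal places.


Spacing = 1000 m / number of sleepers
Spacing = 1000 / 1312
Spacing = 0.7622 m

0.7622


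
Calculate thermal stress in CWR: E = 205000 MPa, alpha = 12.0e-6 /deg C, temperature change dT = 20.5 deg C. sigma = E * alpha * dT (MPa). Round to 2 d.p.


sigma = E * alpha * dT
sigma = 205000 * 12.0e-6 * 20.5
sigma = 2.46 * 20.5
sigma = 50.43 MPa

50.43


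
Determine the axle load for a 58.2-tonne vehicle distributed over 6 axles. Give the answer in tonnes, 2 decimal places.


Load per axle = total weight / number of axles
Load = 58.2 / 6
Load = 9.70 tonnes

9.70


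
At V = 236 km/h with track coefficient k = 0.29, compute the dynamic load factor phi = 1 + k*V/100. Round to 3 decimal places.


phi = 1 + k * V / 100
phi = 1 + 0.29 * 236 / 100
phi = 1 + 0.6844
phi = 1.684

1.684


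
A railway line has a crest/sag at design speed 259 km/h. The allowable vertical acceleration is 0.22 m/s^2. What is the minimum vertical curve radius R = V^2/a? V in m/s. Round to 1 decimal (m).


Convert speed: V = 259 / 3.6 = 71.9444 m/s
V^2 = 5176.0031 m^2/s^2
R_v = 5176.0031 / 0.22
R_v = 23527.3 m

23527.3


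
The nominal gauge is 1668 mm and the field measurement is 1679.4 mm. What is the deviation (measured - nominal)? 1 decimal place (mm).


Deviation = measured - nominal
Deviation = 1679.4 - 1668
Deviation = 11.4 mm

11.4


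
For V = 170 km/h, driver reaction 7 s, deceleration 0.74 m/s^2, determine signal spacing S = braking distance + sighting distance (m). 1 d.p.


V = 170 / 3.6 = 47.2222 m/s
Braking distance = 47.2222^2 / (2*0.74) = 1506.715 m
Sighting distance = 47.2222 * 7 = 330.5556 m
S = 1506.715 + 330.5556 = 1837.3 m

1837.3


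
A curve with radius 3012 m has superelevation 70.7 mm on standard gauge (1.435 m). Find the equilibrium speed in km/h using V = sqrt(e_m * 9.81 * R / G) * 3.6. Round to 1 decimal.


Convert cant: e = 70.7 mm = 0.0707 m
V_ms = sqrt(0.0707 * 9.81 * 3012 / 1.435)
V_ms = sqrt(1455.765717) = 38.1545 m/s
V = 38.1545 * 3.6 = 137.4 km/h

137.4


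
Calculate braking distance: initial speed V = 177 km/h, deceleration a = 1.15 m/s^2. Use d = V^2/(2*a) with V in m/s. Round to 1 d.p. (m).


Convert speed: V = 177 / 3.6 = 49.1667 m/s
V^2 = 2417.3611
d = 2417.3611 / (2 * 1.15)
d = 2417.3611 / 2.3
d = 1051.0 m

1051.0


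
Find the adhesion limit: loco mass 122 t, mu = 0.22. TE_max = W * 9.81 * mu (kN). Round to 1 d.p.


TE_max = W * g * mu
TE_max = 122 * 9.81 * 0.22
TE_max = 1196.82 * 0.22
TE_max = 263.3 kN

263.3


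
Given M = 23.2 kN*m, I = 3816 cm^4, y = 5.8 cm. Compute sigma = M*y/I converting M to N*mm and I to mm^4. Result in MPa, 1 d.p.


Convert units:
M = 23.2 kN*m = 23200000 N*mm
y = 5.8 cm = 58 mm
I = 3816 cm^4 = 38160000 mm^4
sigma = 23200000 * 58 / 38160000
sigma = 35.3 MPa

35.3


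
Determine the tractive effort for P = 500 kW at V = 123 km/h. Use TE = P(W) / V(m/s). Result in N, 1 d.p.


Convert: P = 500 kW = 500000 W
V = 123 / 3.6 = 34.1667 m/s
TE = 500000 / 34.1667
TE = 14634.1 N

14634.1


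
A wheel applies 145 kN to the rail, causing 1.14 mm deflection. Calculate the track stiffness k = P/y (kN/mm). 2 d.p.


Track stiffness k = P / y
k = 145 / 1.14
k = 127.19 kN/mm

127.19


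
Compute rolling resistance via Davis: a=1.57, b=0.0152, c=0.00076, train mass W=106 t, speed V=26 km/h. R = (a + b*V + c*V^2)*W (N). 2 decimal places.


b*V = 0.0152 * 26 = 0.3952
c*V^2 = 0.00076 * 676 = 0.51376
R_per_t = 1.57 + 0.3952 + 0.51376 = 2.47896 N/t
R_total = 2.47896 * 106 = 262.77 N

262.77


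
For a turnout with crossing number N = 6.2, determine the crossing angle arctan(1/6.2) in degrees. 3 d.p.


1/N = 1/6.2 = 0.16129
angle = arctan(0.16129) = 0.159913 rad
angle = 0.159913 * 180/pi = 9.162 degrees

9.162


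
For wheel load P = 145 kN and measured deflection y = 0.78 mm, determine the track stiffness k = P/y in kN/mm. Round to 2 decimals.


Track stiffness k = P / y
k = 145 / 0.78
k = 185.90 kN/mm

185.90


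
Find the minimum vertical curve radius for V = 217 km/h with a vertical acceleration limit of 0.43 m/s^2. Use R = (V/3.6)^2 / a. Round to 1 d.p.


Convert speed: V = 217 / 3.6 = 60.2778 m/s
V^2 = 3633.4105 m^2/s^2
R_v = 3633.4105 / 0.43
R_v = 8449.8 m

8449.8


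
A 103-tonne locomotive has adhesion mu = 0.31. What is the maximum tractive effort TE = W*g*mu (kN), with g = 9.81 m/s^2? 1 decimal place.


TE_max = W * g * mu
TE_max = 103 * 9.81 * 0.31
TE_max = 1010.43 * 0.31
TE_max = 313.2 kN

313.2


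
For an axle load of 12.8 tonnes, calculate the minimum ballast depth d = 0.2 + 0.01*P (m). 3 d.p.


d = 0.2 + 0.01 * 12.8
d = 0.2 + 0.128
d = 0.328 m

0.328


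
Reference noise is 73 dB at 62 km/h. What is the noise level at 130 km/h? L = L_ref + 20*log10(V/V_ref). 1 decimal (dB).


V/V_ref = 130 / 62 = 2.096774
log10(2.096774) = 0.321552
20 * 0.321552 = 6.431
L = 73 + 6.431 = 79.4 dB

79.4


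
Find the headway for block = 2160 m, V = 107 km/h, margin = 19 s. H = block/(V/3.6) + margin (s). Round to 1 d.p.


V = 107 / 3.6 = 29.7222 m/s
Block traversal time = 2160 / 29.7222 = 72.6729 s
Headway = 72.6729 + 19
Headway = 91.7 s

91.7


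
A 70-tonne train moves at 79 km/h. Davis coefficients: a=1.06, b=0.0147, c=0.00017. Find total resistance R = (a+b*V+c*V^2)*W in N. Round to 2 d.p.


b*V = 0.0147 * 79 = 1.1613
c*V^2 = 0.00017 * 6241 = 1.06097
R_per_t = 1.06 + 1.1613 + 1.06097 = 3.28227 N/t
R_total = 3.28227 * 70 = 229.76 N

229.76


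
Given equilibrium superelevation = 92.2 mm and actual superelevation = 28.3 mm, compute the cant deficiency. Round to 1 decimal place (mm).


Cant deficiency = equilibrium cant - actual cant
CD = 92.2 - 28.3
CD = 63.9 mm

63.9


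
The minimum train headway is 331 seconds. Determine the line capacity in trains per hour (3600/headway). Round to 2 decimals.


Capacity = 3600 / headway
Capacity = 3600 / 331
Capacity = 10.88 trains/hour

10.88


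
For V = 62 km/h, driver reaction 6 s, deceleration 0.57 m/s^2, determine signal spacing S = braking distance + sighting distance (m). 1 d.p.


V = 62 / 3.6 = 17.2222 m/s
Braking distance = 17.2222^2 / (2*0.57) = 260.1798 m
Sighting distance = 17.2222 * 6 = 103.3333 m
S = 260.1798 + 103.3333 = 363.5 m

363.5


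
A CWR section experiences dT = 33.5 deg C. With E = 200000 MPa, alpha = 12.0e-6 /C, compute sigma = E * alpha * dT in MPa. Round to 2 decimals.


sigma = E * alpha * dT
sigma = 200000 * 12.0e-6 * 33.5
sigma = 2.4 * 33.5
sigma = 80.40 MPa

80.40


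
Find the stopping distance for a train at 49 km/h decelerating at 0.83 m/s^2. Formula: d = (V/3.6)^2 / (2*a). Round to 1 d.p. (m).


Convert speed: V = 49 / 3.6 = 13.6111 m/s
V^2 = 185.2623
d = 185.2623 / (2 * 0.83)
d = 185.2623 / 1.66
d = 111.6 m

111.6


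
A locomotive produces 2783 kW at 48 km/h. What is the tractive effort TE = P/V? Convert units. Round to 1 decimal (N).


Convert: P = 2783 kW = 2783000 W
V = 48 / 3.6 = 13.3333 m/s
TE = 2783000 / 13.3333
TE = 208725.0 N

208725.0


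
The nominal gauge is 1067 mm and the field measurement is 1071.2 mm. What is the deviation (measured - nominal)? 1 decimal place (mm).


Deviation = measured - nominal
Deviation = 1071.2 - 1067
Deviation = 4.2 mm

4.2


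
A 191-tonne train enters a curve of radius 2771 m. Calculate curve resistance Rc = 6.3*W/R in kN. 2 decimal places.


Rc = 6.3 * W / R
Rc = 6.3 * 191 / 2771
Rc = 1203.3 / 2771
Rc = 0.43 kN

0.43


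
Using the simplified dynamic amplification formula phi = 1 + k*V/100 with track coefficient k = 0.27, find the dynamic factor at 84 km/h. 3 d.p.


phi = 1 + k * V / 100
phi = 1 + 0.27 * 84 / 100
phi = 1 + 0.2268
phi = 1.227

1.227


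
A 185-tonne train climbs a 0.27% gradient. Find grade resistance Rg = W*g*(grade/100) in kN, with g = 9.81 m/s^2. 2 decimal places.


Rg = W * 9.81 * grade / 100
Rg = 185 * 9.81 * 0.27 / 100
Rg = 1814.85 * 0.0027
Rg = 4.90 kN

4.90


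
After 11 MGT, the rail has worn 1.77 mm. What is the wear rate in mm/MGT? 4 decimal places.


Wear rate = total wear / cumulative tonnage
Rate = 1.77 / 11
Rate = 0.1609 mm/MGT

0.1609


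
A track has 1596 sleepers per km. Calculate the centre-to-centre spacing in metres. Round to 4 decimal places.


Spacing = 1000 m / number of sleepers
Spacing = 1000 / 1596
Spacing = 0.6266 m

0.6266


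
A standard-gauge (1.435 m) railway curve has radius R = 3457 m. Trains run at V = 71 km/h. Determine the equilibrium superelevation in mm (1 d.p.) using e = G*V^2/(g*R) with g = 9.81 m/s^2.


Convert speed: V = 71 / 3.6 = 19.7222 m/s
Apply formula: e = 1.435 * 19.7222^2 / (9.81 * 3457)
e = 1.435 * 388.966 / 33913.17
e = 0.016459 m = 16.5 mm

16.5


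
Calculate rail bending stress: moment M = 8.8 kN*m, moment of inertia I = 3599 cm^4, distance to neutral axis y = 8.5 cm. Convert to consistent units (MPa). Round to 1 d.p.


Convert units:
M = 8.8 kN*m = 8800000 N*mm
y = 8.5 cm = 85 mm
I = 3599 cm^4 = 35990000 mm^4
sigma = 8800000 * 85 / 35990000
sigma = 20.8 MPa

20.8


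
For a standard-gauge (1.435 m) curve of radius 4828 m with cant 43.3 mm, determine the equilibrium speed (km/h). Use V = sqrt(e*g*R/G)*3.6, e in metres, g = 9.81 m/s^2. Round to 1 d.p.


Convert cant: e = 43.3 mm = 0.0433 m
V_ms = sqrt(0.0433 * 9.81 * 4828 / 1.435)
V_ms = sqrt(1429.131738) = 37.8039 m/s
V = 37.8039 * 3.6 = 136.1 km/h

136.1


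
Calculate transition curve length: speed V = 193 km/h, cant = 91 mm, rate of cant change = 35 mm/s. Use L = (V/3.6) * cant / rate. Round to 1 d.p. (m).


Convert speed: V = 193 / 3.6 = 53.6111 m/s
L = 53.6111 * 91 / 35
L = 4878.6111 / 35
L = 139.4 m

139.4


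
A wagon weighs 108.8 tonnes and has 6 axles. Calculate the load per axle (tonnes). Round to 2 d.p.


Load per axle = total weight / number of axles
Load = 108.8 / 6
Load = 18.13 tonnes

18.13


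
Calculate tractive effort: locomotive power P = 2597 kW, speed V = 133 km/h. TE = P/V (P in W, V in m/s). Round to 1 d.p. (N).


Convert: P = 2597 kW = 2597000 W
V = 133 / 3.6 = 36.9444 m/s
TE = 2597000 / 36.9444
TE = 70294.7 N

70294.7


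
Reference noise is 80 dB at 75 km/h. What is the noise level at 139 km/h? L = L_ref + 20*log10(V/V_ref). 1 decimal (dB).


V/V_ref = 139 / 75 = 1.853333
log10(1.853333) = 0.267954
20 * 0.267954 = 5.3591
L = 80 + 5.3591 = 85.4 dB

85.4


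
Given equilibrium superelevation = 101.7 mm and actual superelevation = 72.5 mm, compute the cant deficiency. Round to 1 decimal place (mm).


Cant deficiency = equilibrium cant - actual cant
CD = 101.7 - 72.5
CD = 29.2 mm

29.2


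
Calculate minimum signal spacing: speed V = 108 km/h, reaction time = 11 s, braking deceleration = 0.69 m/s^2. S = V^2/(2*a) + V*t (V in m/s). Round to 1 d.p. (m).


V = 108 / 3.6 = 30.0 m/s
Braking distance = 30.0^2 / (2*0.69) = 652.1739 m
Sighting distance = 30.0 * 11 = 330.0 m
S = 652.1739 + 330.0 = 982.2 m

982.2


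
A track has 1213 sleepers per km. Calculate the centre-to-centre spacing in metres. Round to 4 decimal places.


Spacing = 1000 m / number of sleepers
Spacing = 1000 / 1213
Spacing = 0.8244 m

0.8244


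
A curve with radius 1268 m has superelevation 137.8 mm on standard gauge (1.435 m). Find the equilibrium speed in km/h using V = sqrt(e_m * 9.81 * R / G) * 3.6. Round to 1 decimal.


Convert cant: e = 137.8 mm = 0.1378 m
V_ms = sqrt(0.1378 * 9.81 * 1268 / 1.435)
V_ms = sqrt(1194.498414) = 34.5615 m/s
V = 34.5615 * 3.6 = 124.4 km/h

124.4


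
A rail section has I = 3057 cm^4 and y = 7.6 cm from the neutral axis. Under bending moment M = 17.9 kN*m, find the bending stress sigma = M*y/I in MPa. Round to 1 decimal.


Convert units:
M = 17.9 kN*m = 17900000 N*mm
y = 7.6 cm = 76 mm
I = 3057 cm^4 = 30570000 mm^4
sigma = 17900000 * 76 / 30570000
sigma = 44.5 MPa

44.5


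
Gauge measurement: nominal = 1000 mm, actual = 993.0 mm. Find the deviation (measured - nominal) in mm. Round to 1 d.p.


Deviation = measured - nominal
Deviation = 993.0 - 1000
Deviation = -7.0 mm

-7.0


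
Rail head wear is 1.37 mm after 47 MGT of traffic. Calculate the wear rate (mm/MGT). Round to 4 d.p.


Wear rate = total wear / cumulative tonnage
Rate = 1.37 / 47
Rate = 0.0291 mm/MGT

0.0291


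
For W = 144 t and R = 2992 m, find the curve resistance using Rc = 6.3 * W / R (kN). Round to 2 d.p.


Rc = 6.3 * W / R
Rc = 6.3 * 144 / 2992
Rc = 907.2 / 2992
Rc = 0.30 kN

0.30


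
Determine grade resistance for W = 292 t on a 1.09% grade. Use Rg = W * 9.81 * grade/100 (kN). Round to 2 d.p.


Rg = W * 9.81 * grade / 100
Rg = 292 * 9.81 * 1.09 / 100
Rg = 2864.52 * 0.0109
Rg = 31.22 kN

31.22


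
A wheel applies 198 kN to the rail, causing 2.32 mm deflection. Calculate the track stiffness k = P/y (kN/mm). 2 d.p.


Track stiffness k = P / y
k = 198 / 2.32
k = 85.34 kN/mm

85.34


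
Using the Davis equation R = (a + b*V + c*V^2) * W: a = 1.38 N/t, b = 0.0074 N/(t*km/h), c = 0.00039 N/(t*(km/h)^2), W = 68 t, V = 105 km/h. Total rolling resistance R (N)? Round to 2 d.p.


b*V = 0.0074 * 105 = 0.777
c*V^2 = 0.00039 * 11025 = 4.29975
R_per_t = 1.38 + 0.777 + 4.29975 = 6.45675 N/t
R_total = 6.45675 * 68 = 439.06 N

439.06


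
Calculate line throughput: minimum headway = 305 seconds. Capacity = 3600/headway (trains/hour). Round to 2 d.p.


Capacity = 3600 / headway
Capacity = 3600 / 305
Capacity = 11.80 trains/hour

11.80


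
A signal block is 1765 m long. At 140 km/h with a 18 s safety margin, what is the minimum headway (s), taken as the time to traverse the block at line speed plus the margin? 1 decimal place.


V = 140 / 3.6 = 38.8889 m/s
Block traversal time = 1765 / 38.8889 = 45.3857 s
Headway = 45.3857 + 18
Headway = 63.4 s

63.4


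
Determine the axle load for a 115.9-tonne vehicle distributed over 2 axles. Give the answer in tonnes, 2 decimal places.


Load per axle = total weight / number of axles
Load = 115.9 / 2
Load = 57.95 tonnes

57.95


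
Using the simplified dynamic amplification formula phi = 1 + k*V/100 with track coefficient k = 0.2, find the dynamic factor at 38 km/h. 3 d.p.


phi = 1 + k * V / 100
phi = 1 + 0.2 * 38 / 100
phi = 1 + 0.076
phi = 1.076

1.076


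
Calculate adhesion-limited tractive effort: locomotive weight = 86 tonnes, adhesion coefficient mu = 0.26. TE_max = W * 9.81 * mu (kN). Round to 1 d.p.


TE_max = W * g * mu
TE_max = 86 * 9.81 * 0.26
TE_max = 843.66 * 0.26
TE_max = 219.4 kN

219.4


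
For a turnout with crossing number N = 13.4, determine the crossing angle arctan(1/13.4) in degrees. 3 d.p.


1/N = 1/13.4 = 0.074627
angle = arctan(0.074627) = 0.074489 rad
angle = 0.074489 * 180/pi = 4.268 degrees

4.268


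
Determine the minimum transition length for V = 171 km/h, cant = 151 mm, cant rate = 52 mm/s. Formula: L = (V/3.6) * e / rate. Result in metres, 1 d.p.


Convert speed: V = 171 / 3.6 = 47.5 m/s
L = 47.5 * 151 / 52
L = 7172.5 / 52
L = 137.9 m

137.9


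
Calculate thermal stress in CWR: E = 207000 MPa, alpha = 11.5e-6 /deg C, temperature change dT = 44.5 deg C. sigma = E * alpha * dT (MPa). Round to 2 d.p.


sigma = E * alpha * dT
sigma = 207000 * 11.5e-6 * 44.5
sigma = 2.3805 * 44.5
sigma = 105.93 MPa

105.93


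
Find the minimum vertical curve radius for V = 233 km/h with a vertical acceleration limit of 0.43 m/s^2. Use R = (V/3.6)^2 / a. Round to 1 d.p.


Convert speed: V = 233 / 3.6 = 64.7222 m/s
V^2 = 4188.966 m^2/s^2
R_v = 4188.966 / 0.43
R_v = 9741.8 m

9741.8


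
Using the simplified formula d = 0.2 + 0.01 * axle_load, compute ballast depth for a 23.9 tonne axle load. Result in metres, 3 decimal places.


d = 0.2 + 0.01 * 23.9
d = 0.2 + 0.239
d = 0.439 m

0.439


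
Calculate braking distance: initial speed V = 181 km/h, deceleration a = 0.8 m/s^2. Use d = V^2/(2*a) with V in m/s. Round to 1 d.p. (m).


Convert speed: V = 181 / 3.6 = 50.2778 m/s
V^2 = 2527.8549
d = 2527.8549 / (2 * 0.8)
d = 2527.8549 / 1.6
d = 1579.9 m

1579.9


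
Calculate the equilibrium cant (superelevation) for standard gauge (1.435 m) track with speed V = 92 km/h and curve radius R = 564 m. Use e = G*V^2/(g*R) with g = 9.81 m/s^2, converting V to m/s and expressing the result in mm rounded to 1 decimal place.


Convert speed: V = 92 / 3.6 = 25.5556 m/s
Apply formula: e = 1.435 * 25.5556^2 / (9.81 * 564)
e = 1.435 * 653.0864 / 5532.84
e = 0.169385 m = 169.4 mm

169.4


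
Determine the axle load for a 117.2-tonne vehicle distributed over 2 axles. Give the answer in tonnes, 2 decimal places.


Load per axle = total weight / number of axles
Load = 117.2 / 2
Load = 58.60 tonnes

58.60


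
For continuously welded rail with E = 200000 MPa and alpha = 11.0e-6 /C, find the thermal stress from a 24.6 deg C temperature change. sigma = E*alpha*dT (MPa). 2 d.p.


sigma = E * alpha * dT
sigma = 200000 * 11.0e-6 * 24.6
sigma = 2.2 * 24.6
sigma = 54.12 MPa

54.12


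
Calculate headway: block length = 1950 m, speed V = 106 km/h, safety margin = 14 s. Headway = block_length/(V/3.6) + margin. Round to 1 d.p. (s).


V = 106 / 3.6 = 29.4444 m/s
Block traversal time = 1950 / 29.4444 = 66.2264 s
Headway = 66.2264 + 14
Headway = 80.2 s

80.2


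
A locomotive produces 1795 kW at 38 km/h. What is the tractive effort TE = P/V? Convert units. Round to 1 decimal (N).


Convert: P = 1795 kW = 1795000 W
V = 38 / 3.6 = 10.5556 m/s
TE = 1795000 / 10.5556
TE = 170052.6 N

170052.6


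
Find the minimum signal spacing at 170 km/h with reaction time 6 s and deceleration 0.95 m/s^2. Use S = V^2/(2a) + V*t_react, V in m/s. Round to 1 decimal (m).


V = 170 / 3.6 = 47.2222 m/s
Braking distance = 47.2222^2 / (2*0.95) = 1173.6517 m
Sighting distance = 47.2222 * 6 = 283.3333 m
S = 1173.6517 + 283.3333 = 1457.0 m

1457.0


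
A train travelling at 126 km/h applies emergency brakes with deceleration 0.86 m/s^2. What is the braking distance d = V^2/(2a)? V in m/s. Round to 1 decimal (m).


Convert speed: V = 126 / 3.6 = 35.0 m/s
V^2 = 1225.0
d = 1225.0 / (2 * 0.86)
d = 1225.0 / 1.72
d = 712.2 m

712.2


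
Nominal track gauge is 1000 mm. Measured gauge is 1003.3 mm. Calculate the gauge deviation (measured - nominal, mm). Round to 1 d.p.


Deviation = measured - nominal
Deviation = 1003.3 - 1000
Deviation = 3.3 mm

3.3


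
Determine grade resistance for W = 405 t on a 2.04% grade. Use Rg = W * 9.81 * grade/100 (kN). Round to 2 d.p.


Rg = W * 9.81 * grade / 100
Rg = 405 * 9.81 * 2.04 / 100
Rg = 3973.05 * 0.0204
Rg = 81.05 kN

81.05


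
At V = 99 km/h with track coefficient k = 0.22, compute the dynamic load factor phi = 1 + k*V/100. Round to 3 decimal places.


phi = 1 + k * V / 100
phi = 1 + 0.22 * 99 / 100
phi = 1 + 0.2178
phi = 1.218

1.218


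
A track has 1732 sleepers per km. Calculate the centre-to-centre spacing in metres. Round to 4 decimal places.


Spacing = 1000 m / number of sleepers
Spacing = 1000 / 1732
Spacing = 0.5774 m

0.5774


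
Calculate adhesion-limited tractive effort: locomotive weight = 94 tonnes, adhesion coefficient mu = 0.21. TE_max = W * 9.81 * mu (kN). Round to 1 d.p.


TE_max = W * g * mu
TE_max = 94 * 9.81 * 0.21
TE_max = 922.14 * 0.21
TE_max = 193.6 kN

193.6


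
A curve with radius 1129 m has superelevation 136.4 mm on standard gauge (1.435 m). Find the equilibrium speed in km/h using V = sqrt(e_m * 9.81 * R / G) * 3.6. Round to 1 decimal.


Convert cant: e = 136.4 mm = 0.1364 m
V_ms = sqrt(0.1364 * 9.81 * 1129 / 1.435)
V_ms = sqrt(1052.750408) = 32.4461 m/s
V = 32.4461 * 3.6 = 116.8 km/h

116.8


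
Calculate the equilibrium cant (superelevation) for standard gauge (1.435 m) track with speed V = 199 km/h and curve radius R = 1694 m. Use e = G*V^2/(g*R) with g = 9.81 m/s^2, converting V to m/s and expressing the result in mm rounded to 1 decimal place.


Convert speed: V = 199 / 3.6 = 55.2778 m/s
Apply formula: e = 1.435 * 55.2778^2 / (9.81 * 1694)
e = 1.435 * 3055.6327 / 16618.14
e = 0.263858 m = 263.9 mm

263.9


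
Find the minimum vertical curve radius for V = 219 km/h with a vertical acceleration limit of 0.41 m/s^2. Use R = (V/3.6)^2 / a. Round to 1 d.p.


Convert speed: V = 219 / 3.6 = 60.8333 m/s
V^2 = 3700.6944 m^2/s^2
R_v = 3700.6944 / 0.41
R_v = 9026.1 m

9026.1


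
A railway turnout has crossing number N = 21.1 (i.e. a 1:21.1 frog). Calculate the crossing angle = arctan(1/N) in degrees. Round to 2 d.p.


1/N = 1/21.1 = 0.047393
angle = arctan(0.047393) = 0.047358 rad
angle = 0.047358 * 180/pi = 2.71 degrees

2.71


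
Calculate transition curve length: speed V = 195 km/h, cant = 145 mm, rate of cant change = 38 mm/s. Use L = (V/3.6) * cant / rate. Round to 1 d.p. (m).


Convert speed: V = 195 / 3.6 = 54.1667 m/s
L = 54.1667 * 145 / 38
L = 7854.1667 / 38
L = 206.7 m

206.7


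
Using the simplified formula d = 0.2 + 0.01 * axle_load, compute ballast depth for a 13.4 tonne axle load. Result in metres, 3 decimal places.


d = 0.2 + 0.01 * 13.4
d = 0.2 + 0.134
d = 0.334 m

0.334


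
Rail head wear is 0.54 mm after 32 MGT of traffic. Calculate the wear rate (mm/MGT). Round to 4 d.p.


Wear rate = total wear / cumulative tonnage
Rate = 0.54 / 32
Rate = 0.0169 mm/MGT

0.0169


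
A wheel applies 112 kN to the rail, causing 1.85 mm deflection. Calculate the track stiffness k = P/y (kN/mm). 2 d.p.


Track stiffness k = P / y
k = 112 / 1.85
k = 60.54 kN/mm

60.54


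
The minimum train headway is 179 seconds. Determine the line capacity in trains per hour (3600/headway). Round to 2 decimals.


Capacity = 3600 / headway
Capacity = 3600 / 179
Capacity = 20.11 trains/hour

20.11


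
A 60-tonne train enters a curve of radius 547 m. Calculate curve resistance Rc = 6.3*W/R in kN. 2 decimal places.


Rc = 6.3 * W / R
Rc = 6.3 * 60 / 547
Rc = 378.0 / 547
Rc = 0.69 kN

0.69


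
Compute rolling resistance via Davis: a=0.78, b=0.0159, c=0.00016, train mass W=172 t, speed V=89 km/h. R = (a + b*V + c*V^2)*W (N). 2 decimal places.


b*V = 0.0159 * 89 = 1.4151
c*V^2 = 0.00016 * 7921 = 1.26736
R_per_t = 0.78 + 1.4151 + 1.26736 = 3.46246 N/t
R_total = 3.46246 * 172 = 595.54 N

595.54


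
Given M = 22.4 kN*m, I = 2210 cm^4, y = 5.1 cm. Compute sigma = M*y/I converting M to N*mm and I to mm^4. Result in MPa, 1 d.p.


Convert units:
M = 22.4 kN*m = 22400000 N*mm
y = 5.1 cm = 51 mm
I = 2210 cm^4 = 22100000 mm^4
sigma = 22400000 * 51 / 22100000
sigma = 51.7 MPa

51.7


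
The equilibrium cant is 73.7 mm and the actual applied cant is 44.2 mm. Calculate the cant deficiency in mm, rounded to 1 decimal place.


Cant deficiency = equilibrium cant - actual cant
CD = 73.7 - 44.2
CD = 29.5 mm

29.5


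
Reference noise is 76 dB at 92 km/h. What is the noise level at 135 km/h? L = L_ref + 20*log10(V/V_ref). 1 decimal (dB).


V/V_ref = 135 / 92 = 1.467391
log10(1.467391) = 0.166546
20 * 0.166546 = 3.3309
L = 76 + 3.3309 = 79.3 dB

79.3


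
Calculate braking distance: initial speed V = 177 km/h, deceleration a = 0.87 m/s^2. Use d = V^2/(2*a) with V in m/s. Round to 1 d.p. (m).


Convert speed: V = 177 / 3.6 = 49.1667 m/s
V^2 = 2417.3611
d = 2417.3611 / (2 * 0.87)
d = 2417.3611 / 1.74
d = 1389.3 m

1389.3


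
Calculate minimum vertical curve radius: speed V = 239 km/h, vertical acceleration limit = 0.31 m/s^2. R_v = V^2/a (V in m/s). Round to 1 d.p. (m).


Convert speed: V = 239 / 3.6 = 66.3889 m/s
V^2 = 4407.4846 m^2/s^2
R_v = 4407.4846 / 0.31
R_v = 14217.7 m

14217.7


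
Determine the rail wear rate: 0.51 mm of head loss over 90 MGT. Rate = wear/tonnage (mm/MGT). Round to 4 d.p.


Wear rate = total wear / cumulative tonnage
Rate = 0.51 / 90
Rate = 0.0057 mm/MGT

0.0057


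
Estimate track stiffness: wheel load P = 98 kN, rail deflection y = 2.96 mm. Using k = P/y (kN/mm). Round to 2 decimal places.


Track stiffness k = P / y
k = 98 / 2.96
k = 33.11 kN/mm

33.11


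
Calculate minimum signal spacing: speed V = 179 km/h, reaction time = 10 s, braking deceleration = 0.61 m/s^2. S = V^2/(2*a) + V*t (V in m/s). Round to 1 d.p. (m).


V = 179 / 3.6 = 49.7222 m/s
Braking distance = 49.7222^2 / (2*0.61) = 2026.4749 m
Sighting distance = 49.7222 * 10 = 497.2222 m
S = 2026.4749 + 497.2222 = 2523.7 m

2523.7
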